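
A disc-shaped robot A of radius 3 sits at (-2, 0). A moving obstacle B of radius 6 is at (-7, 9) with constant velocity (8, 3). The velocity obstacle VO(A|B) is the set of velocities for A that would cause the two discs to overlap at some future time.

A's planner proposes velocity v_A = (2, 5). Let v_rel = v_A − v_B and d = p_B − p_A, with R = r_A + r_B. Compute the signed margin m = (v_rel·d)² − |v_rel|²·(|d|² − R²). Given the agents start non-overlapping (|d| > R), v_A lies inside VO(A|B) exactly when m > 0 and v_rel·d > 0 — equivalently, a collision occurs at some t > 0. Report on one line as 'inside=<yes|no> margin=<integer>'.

d = (-5, 9),  |d|² = 106;  R = 3+6 = 9,  c = 106−9² = 25
v_rel = (-6, 2),  |v_rel|² = 40;  v_rel·d = (-6)·(-5) + (2)·(9) = 48
40·t² − 96·t + 25 = 0  ⇒  m = 48² − 40·25 = 1304
m = 1304 > 0,  v_rel·d = 48 > 0  ⇒  inside

inside=yes margin=1304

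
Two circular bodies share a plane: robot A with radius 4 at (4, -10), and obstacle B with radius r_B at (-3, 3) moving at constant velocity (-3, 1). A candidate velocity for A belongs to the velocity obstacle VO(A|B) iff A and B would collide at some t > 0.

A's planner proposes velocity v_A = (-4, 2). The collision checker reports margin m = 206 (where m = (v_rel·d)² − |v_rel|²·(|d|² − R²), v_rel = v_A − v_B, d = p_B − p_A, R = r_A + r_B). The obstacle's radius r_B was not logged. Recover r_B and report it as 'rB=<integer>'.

m = 206
d = (-7, 13);  v_rel = (-1, 1),  |v_rel|² = 2
v_rel×d = (-1)·(13) − (1)·(-7) = -6
since m = R²·2 − (-6)²:  R² = (36 + 206) / 2 = 121
R = √121 = 11  ⇒  r_B = 11 − 4 = 7

rB=7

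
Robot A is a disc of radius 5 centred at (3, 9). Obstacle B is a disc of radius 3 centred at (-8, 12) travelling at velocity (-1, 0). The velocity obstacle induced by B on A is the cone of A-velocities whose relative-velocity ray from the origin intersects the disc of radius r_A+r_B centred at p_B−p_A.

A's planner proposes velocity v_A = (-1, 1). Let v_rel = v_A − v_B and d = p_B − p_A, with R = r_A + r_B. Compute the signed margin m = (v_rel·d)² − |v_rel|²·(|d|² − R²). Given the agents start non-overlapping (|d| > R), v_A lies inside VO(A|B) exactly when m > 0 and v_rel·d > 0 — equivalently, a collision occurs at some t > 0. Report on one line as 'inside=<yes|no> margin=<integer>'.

d = (-11, 3),  |d|² = 130;  R = 5+3 = 8,  c = 130−8² = 66
v_rel = (0, 1),  |v_rel|² = 1;  v_rel·d = (0)·(-11) + (1)·(3) = 3
1·t² − 6·t + 66 = 0  ⇒  m = 3² − 1·66 = -57
m = -57 < 0,  v_rel·d = 3 > 0  ⇒  outside

inside=no margin=-57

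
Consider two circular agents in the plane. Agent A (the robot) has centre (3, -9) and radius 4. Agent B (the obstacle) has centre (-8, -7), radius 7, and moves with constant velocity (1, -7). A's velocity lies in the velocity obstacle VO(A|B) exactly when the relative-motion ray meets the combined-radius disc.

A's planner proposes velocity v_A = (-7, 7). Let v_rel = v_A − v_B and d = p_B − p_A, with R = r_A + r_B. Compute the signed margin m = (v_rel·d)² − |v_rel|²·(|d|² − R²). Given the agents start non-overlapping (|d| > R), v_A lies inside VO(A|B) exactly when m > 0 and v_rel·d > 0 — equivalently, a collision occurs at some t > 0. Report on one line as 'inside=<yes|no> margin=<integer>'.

d = (-11, 2),  |d|² = 125;  R = 4+7 = 11,  c = 125−11² = 4
v_rel = (-8, 14),  |v_rel|² = 260;  v_rel·d = (-8)·(-11) + (14)·(2) = 116
260·t² − 232·t + 4 = 0  ⇒  m = 116² − 260·4 = 12416
m = 12416 > 0,  v_rel·d = 116 > 0  ⇒  inside

inside=yes margin=12416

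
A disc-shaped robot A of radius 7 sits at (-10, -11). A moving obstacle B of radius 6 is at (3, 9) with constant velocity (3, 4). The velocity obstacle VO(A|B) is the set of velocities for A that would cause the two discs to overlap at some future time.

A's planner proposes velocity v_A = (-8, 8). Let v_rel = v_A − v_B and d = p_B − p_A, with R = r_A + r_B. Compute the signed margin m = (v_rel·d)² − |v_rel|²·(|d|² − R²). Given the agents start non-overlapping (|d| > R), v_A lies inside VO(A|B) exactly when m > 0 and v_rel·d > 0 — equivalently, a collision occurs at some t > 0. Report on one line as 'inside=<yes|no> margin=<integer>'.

d = (13, 20),  |d|² = 569;  R = 7+6 = 13,  c = 569−13² = 400
v_rel = (-11, 4),  |v_rel|² = 137;  v_rel·d = (-11)·(13) + (4)·(20) = -63
137·t² + 126·t + 400 = 0  ⇒  m = (-63)² − 137·400 = -50831
m = -50831 < 0,  v_rel·d = -63 < 0  ⇒  outside

inside=no margin=-50831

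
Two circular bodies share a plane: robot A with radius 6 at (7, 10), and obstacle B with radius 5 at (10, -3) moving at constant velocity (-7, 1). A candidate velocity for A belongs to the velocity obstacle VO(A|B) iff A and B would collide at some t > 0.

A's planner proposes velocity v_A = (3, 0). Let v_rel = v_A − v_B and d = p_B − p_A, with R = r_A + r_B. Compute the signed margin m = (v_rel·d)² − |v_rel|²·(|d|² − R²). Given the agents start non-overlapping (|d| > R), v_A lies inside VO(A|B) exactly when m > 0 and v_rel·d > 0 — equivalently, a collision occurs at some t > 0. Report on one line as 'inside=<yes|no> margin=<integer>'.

d = (3, -13),  |d|² = 178;  R = 6+5 = 11,  c = 178−11² = 57
v_rel = (10, -1),  |v_rel|² = 101;  v_rel·d = (10)·(3) + (-1)·(-13) = 43
101·t² − 86·t + 57 = 0  ⇒  m = 43² − 101·57 = -3908
m = -3908 < 0,  v_rel·d = 43 > 0  ⇒  outside

inside=no margin=-3908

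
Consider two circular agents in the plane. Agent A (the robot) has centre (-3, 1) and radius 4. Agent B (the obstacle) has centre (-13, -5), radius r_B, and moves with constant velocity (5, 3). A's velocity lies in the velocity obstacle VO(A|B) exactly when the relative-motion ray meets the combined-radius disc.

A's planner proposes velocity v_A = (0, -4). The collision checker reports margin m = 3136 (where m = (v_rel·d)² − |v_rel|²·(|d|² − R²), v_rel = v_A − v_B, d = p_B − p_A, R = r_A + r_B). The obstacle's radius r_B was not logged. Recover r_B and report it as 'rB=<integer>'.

m = 3136
d = (-10, -6);  v_rel = (-5, -7),  |v_rel|² = 74
v_rel×d = (-5)·(-6) − (-7)·(-10) = -40
since m = R²·74 − (-40)²:  R² = (1600 + 3136) / 74 = 64
R = √64 = 8  ⇒  r_B = 8 − 4 = 4

rB=4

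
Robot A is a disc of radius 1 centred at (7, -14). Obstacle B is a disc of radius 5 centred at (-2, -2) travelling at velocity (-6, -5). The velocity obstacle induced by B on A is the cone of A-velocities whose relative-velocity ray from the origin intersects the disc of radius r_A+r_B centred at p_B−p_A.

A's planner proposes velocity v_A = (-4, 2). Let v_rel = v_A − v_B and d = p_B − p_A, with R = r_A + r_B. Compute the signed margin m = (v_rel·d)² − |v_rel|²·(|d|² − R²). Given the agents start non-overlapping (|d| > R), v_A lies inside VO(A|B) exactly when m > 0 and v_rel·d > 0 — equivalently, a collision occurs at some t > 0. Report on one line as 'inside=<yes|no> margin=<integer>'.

d = (-9, 12),  |d|² = 225;  R = 1+5 = 6,  c = 225−6² = 189
v_rel = (2, 7),  |v_rel|² = 53;  v_rel·d = (2)·(-9) + (7)·(12) = 66
53·t² − 132·t + 189 = 0  ⇒  m = 66² − 53·189 = -5661
m = -5661 < 0,  v_rel·d = 66 > 0  ⇒  outside

inside=no margin=-5661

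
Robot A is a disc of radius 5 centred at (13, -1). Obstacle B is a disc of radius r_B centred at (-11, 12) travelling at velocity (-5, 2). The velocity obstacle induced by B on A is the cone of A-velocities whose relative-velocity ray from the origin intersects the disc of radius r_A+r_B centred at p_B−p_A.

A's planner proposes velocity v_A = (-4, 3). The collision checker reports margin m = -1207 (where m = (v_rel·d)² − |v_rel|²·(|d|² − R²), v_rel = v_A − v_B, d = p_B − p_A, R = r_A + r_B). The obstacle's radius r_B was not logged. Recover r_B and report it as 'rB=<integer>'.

m = -1207
d = (-24, 13);  v_rel = (1, 1),  |v_rel|² = 2
v_rel×d = (1)·(13) − (1)·(-24) = 37
since m = R²·2 − 37²:  R² = (1369 + -1207) / 2 = 81
R = √81 = 9  ⇒  r_B = 9 − 5 = 4

rB=4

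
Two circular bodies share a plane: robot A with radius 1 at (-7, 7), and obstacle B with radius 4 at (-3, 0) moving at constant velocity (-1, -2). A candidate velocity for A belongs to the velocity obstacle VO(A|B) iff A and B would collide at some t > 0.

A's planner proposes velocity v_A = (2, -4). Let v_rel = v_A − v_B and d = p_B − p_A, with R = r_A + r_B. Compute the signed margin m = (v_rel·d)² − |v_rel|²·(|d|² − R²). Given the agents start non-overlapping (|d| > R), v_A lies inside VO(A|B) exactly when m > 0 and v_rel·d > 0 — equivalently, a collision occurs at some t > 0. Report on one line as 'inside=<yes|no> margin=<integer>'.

d = (4, -7),  |d|² = 65;  R = 1+4 = 5,  c = 65−5² = 40
v_rel = (3, -2),  |v_rel|² = 13;  v_rel·d = (3)·(4) + (-2)·(-7) = 26
13·t² − 52·t + 40 = 0  ⇒  m = 26² − 13·40 = 156
m = 156 > 0,  v_rel·d = 26 > 0  ⇒  inside

inside=yes margin=156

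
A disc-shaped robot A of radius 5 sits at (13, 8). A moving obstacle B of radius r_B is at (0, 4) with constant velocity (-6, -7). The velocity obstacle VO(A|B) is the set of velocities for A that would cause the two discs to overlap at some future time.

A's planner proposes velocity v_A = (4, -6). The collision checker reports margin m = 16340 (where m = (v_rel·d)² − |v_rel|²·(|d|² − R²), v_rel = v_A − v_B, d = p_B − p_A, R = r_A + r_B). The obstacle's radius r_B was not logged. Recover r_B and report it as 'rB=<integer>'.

m = 16340
d = (-13, -4);  v_rel = (10, 1),  |v_rel|² = 101
v_rel×d = (10)·(-4) − (1)·(-13) = -27
since m = R²·101 − (-27)²:  R² = (729 + 16340) / 101 = 169
R = √169 = 13  ⇒  r_B = 13 − 5 = 8

rB=8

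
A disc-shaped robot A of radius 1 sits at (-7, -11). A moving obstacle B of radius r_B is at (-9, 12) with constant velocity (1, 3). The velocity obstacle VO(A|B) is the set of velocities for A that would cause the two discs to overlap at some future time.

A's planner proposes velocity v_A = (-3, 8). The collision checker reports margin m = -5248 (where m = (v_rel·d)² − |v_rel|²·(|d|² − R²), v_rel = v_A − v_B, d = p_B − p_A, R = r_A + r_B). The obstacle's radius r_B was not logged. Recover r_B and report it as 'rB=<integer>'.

m = -5248
d = (-2, 23);  v_rel = (-4, 5),  |v_rel|² = 41
v_rel×d = (-4)·(23) − (5)·(-2) = -82
since m = R²·41 − (-82)²:  R² = (6724 + -5248) / 41 = 36
R = √36 = 6  ⇒  r_B = 6 − 1 = 5

rB=5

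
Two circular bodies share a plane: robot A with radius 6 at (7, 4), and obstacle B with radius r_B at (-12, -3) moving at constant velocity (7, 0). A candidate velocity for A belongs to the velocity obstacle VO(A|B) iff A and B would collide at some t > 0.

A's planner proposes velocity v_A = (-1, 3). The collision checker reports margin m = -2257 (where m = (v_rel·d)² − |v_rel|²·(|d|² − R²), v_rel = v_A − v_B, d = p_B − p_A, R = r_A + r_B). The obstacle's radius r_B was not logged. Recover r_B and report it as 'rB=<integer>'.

m = -2257
d = (-19, -7);  v_rel = (-8, 3),  |v_rel|² = 73
v_rel×d = (-8)·(-7) − (3)·(-19) = 113
since m = R²·73 − 113²:  R² = (12769 + -2257) / 73 = 144
R = √144 = 12  ⇒  r_B = 12 − 6 = 6

rB=6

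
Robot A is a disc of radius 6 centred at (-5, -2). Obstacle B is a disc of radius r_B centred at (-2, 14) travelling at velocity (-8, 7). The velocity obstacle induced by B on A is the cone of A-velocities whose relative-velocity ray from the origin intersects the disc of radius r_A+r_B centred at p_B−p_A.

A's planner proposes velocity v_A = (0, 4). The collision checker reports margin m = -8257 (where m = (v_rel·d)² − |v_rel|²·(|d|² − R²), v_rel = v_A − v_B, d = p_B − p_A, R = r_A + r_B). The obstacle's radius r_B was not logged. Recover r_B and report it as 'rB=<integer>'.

m = -8257
d = (3, 16);  v_rel = (8, -3),  |v_rel|² = 73
v_rel×d = (8)·(16) − (-3)·(3) = 137
since m = R²·73 − 137²:  R² = (18769 + -8257) / 73 = 144
R = √144 = 12  ⇒  r_B = 12 − 6 = 6

rB=6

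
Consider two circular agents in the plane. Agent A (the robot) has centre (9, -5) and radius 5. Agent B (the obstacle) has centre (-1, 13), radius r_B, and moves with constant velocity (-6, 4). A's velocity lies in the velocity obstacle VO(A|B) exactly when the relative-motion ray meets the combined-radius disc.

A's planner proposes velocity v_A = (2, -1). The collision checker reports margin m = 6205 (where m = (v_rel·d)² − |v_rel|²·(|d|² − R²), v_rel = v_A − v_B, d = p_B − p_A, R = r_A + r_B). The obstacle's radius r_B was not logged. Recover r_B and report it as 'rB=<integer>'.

m = 6205
d = (-10, 18);  v_rel = (8, -5),  |v_rel|² = 89
v_rel×d = (8)·(18) − (-5)·(-10) = 94
since m = R²·89 − 94²:  R² = (8836 + 6205) / 89 = 169
R = √169 = 13  ⇒  r_B = 13 − 5 = 8

rB=8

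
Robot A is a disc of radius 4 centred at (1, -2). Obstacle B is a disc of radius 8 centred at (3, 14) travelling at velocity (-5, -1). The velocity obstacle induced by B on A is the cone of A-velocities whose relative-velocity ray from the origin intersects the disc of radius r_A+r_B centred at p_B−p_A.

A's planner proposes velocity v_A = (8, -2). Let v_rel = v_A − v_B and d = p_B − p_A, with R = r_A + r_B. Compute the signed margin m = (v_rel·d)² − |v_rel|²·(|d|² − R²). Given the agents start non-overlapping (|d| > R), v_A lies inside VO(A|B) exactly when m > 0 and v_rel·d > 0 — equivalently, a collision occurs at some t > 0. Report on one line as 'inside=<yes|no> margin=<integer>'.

d = (2, 16),  |d|² = 260;  R = 4+8 = 12,  c = 260−12² = 116
v_rel = (13, -1),  |v_rel|² = 170;  v_rel·d = (13)·(2) + (-1)·(16) = 10
170·t² − 20·t + 116 = 0  ⇒  m = 10² − 170·116 = -19620
m = -19620 < 0,  v_rel·d = 10 > 0  ⇒  outside

inside=no margin=-19620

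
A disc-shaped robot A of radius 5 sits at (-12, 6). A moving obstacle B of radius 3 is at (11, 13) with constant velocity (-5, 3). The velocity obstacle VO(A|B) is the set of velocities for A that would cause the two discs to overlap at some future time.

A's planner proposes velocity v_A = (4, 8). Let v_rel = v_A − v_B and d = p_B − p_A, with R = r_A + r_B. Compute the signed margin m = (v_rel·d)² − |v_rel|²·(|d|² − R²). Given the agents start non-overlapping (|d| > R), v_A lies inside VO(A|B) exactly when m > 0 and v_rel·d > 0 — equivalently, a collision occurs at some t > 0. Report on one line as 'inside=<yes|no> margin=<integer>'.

d = (23, 7),  |d|² = 578;  R = 5+3 = 8,  c = 578−8² = 514
v_rel = (9, 5),  |v_rel|² = 106;  v_rel·d = (9)·(23) + (5)·(7) = 242
106·t² − 484·t + 514 = 0  ⇒  m = 242² − 106·514 = 4080
m = 4080 > 0,  v_rel·d = 242 > 0  ⇒  inside

inside=yes margin=4080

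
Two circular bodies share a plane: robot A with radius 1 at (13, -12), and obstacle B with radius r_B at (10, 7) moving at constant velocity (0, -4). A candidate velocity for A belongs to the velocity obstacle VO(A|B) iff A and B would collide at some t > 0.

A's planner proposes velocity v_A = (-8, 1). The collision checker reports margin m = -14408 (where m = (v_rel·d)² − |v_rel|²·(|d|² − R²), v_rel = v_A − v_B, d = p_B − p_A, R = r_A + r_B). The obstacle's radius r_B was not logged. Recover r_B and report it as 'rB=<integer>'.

m = -14408
d = (-3, 19);  v_rel = (-8, 5),  |v_rel|² = 89
v_rel×d = (-8)·(19) − (5)·(-3) = -137
since m = R²·89 − (-137)²:  R² = (18769 + -14408) / 89 = 49
R = √49 = 7  ⇒  r_B = 7 − 1 = 6

rB=6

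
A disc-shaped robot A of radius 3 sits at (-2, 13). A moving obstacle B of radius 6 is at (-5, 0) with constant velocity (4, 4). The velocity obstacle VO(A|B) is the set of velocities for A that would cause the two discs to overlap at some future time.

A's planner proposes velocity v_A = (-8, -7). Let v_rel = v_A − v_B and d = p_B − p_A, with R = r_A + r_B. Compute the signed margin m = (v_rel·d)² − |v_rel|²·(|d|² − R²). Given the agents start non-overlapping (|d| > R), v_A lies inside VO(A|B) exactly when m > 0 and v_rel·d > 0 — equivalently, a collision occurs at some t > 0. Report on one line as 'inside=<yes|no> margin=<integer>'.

d = (-3, -13),  |d|² = 178;  R = 3+6 = 9,  c = 178−9² = 97
v_rel = (-12, -11),  |v_rel|² = 265;  v_rel·d = (-12)·(-3) + (-11)·(-13) = 179
265·t² − 358·t + 97 = 0  ⇒  m = 179² − 265·97 = 6336
m = 6336 > 0,  v_rel·d = 179 > 0  ⇒  inside

inside=yes margin=6336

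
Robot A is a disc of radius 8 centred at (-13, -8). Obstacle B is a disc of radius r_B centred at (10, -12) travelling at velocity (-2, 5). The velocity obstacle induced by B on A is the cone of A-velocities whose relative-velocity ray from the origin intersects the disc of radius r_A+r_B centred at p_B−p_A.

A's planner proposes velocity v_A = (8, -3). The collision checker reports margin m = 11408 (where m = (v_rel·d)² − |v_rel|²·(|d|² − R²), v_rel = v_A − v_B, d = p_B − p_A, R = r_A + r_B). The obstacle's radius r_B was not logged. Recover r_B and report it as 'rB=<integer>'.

m = 11408
d = (23, -4);  v_rel = (10, -8),  |v_rel|² = 164
v_rel×d = (10)·(-4) − (-8)·(23) = 144
since m = R²·164 − 144²:  R² = (20736 + 11408) / 164 = 196
R = √196 = 14  ⇒  r_B = 14 − 8 = 6

rB=6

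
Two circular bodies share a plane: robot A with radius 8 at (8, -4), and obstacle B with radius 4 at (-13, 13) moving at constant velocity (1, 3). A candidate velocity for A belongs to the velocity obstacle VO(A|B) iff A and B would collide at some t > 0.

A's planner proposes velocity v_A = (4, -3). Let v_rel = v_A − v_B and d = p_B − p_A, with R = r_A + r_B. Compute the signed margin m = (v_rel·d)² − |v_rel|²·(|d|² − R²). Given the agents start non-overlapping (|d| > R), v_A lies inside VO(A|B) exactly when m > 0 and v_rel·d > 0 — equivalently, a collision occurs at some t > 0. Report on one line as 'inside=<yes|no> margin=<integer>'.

d = (-21, 17),  |d|² = 730;  R = 8+4 = 12,  c = 730−12² = 586
v_rel = (3, -6),  |v_rel|² = 45;  v_rel·d = (3)·(-21) + (-6)·(17) = -165
45·t² + 330·t + 586 = 0  ⇒  m = (-165)² − 45·586 = 855
m = 855 > 0,  v_rel·d = -165 < 0  ⇒  outside

inside=no margin=855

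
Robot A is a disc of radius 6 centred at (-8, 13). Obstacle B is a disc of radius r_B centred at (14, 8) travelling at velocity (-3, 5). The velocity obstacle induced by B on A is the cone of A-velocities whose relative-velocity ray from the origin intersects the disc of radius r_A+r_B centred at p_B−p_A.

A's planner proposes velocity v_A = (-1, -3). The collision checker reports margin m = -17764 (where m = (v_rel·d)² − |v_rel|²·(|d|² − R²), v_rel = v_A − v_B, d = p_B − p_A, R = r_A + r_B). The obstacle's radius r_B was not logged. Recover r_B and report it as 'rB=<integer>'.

m = -17764
d = (22, -5);  v_rel = (2, -8),  |v_rel|² = 68
v_rel×d = (2)·(-5) − (-8)·(22) = 166
since m = R²·68 − 166²:  R² = (27556 + -17764) / 68 = 144
R = √144 = 12  ⇒  r_B = 12 − 6 = 6

rB=6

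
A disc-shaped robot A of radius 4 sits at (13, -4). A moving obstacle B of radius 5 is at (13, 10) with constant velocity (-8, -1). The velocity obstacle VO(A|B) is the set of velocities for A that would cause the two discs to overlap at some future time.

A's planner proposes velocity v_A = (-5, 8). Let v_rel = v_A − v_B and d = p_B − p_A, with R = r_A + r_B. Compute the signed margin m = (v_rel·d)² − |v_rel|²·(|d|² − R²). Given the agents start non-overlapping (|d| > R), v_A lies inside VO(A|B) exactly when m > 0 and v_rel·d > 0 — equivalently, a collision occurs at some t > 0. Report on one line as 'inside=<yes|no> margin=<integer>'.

d = (0, 14),  |d|² = 196;  R = 4+5 = 9,  c = 196−9² = 115
v_rel = (3, 9),  |v_rel|² = 90;  v_rel·d = (3)·(0) + (9)·(14) = 126
90·t² − 252·t + 115 = 0  ⇒  m = 126² − 90·115 = 5526
m = 5526 > 0,  v_rel·d = 126 > 0  ⇒  inside

inside=yes margin=5526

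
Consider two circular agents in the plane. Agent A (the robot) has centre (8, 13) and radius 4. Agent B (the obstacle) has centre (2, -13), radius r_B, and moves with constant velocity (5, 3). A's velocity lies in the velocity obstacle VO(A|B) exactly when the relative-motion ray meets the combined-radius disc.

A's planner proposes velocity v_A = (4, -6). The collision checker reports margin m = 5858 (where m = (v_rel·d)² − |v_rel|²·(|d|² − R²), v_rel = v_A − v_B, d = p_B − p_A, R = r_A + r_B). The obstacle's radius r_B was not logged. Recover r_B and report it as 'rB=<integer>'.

m = 5858
d = (-6, -26);  v_rel = (-1, -9),  |v_rel|² = 82
v_rel×d = (-1)·(-26) − (-9)·(-6) = -28
since m = R²·82 − (-28)²:  R² = (784 + 5858) / 82 = 81
R = √81 = 9  ⇒  r_B = 9 − 4 = 5

rB=5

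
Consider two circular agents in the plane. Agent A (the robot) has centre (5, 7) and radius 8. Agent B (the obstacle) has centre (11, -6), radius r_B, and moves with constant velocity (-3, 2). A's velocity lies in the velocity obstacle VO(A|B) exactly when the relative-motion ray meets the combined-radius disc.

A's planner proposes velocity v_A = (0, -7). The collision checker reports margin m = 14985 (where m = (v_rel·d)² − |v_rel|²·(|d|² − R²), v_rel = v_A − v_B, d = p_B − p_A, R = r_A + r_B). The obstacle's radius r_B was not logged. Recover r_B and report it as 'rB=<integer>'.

m = 14985
d = (6, -13);  v_rel = (3, -9),  |v_rel|² = 90
v_rel×d = (3)·(-13) − (-9)·(6) = 15
since m = R²·90 − 15²:  R² = (225 + 14985) / 90 = 169
R = √169 = 13  ⇒  r_B = 13 − 8 = 5

rB=5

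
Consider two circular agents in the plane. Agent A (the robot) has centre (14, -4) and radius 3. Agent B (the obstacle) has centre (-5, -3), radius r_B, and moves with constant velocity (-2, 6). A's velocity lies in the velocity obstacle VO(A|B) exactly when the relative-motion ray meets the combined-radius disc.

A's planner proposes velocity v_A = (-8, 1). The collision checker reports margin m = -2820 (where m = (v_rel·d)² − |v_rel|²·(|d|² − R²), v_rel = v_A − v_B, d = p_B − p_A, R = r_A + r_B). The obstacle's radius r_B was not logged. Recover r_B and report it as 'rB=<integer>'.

m = -2820
d = (-19, 1);  v_rel = (-6, -5),  |v_rel|² = 61
v_rel×d = (-6)·(1) − (-5)·(-19) = -101
since m = R²·61 − (-101)²:  R² = (10201 + -2820) / 61 = 121
R = √121 = 11  ⇒  r_B = 11 − 3 = 8

rB=8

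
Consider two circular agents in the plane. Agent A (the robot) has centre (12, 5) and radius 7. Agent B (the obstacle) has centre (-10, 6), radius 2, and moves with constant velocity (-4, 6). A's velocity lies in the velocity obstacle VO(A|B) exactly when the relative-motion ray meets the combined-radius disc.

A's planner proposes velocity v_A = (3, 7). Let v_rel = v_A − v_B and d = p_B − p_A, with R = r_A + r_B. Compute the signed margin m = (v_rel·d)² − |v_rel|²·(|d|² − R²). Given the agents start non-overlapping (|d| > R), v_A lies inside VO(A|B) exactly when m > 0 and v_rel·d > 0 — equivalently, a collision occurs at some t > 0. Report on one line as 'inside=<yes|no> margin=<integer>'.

d = (-22, 1),  |d|² = 485;  R = 7+2 = 9,  c = 485−9² = 404
v_rel = (7, 1),  |v_rel|² = 50;  v_rel·d = (7)·(-22) + (1)·(1) = -153
50·t² + 306·t + 404 = 0  ⇒  m = (-153)² − 50·404 = 3209
m = 3209 > 0,  v_rel·d = -153 < 0  ⇒  outside

inside=no margin=3209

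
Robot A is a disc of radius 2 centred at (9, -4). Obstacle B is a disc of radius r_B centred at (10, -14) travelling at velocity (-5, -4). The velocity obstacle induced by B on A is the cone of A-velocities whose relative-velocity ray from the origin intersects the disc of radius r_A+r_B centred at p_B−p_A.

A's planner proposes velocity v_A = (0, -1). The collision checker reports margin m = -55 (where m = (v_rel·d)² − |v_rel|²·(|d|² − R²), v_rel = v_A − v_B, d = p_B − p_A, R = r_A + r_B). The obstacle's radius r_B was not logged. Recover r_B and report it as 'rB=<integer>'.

m = -55
d = (1, -10);  v_rel = (5, 3),  |v_rel|² = 34
v_rel×d = (5)·(-10) − (3)·(1) = -53
since m = R²·34 − (-53)²:  R² = (2809 + -55) / 34 = 81
R = √81 = 9  ⇒  r_B = 9 − 2 = 7

rB=7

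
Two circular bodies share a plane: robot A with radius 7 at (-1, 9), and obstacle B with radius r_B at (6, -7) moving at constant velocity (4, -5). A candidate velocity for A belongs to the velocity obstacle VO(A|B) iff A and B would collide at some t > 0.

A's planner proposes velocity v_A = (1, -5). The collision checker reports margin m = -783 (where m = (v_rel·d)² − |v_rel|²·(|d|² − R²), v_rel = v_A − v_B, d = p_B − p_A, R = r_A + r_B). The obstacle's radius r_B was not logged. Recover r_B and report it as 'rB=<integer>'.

m = -783
d = (7, -16);  v_rel = (-3, 0),  |v_rel|² = 9
v_rel×d = (-3)·(-16) − (0)·(7) = 48
since m = R²·9 − 48²:  R² = (2304 + -783) / 9 = 169
R = √169 = 13  ⇒  r_B = 13 − 7 = 6

rB=6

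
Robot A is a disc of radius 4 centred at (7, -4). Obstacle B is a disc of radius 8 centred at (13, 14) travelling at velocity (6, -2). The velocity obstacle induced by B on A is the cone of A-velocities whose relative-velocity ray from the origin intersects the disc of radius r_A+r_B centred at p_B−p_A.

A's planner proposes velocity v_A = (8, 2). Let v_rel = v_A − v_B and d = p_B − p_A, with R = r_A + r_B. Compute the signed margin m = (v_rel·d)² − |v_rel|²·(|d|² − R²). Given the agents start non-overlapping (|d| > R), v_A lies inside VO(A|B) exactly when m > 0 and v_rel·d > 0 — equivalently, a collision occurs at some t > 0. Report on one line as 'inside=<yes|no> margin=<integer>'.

d = (6, 18),  |d|² = 360;  R = 4+8 = 12,  c = 360−12² = 216
v_rel = (2, 4),  |v_rel|² = 20;  v_rel·d = (2)·(6) + (4)·(18) = 84
20·t² − 168·t + 216 = 0  ⇒  m = 84² − 20·216 = 2736
m = 2736 > 0,  v_rel·d = 84 > 0  ⇒  inside

inside=yes margin=2736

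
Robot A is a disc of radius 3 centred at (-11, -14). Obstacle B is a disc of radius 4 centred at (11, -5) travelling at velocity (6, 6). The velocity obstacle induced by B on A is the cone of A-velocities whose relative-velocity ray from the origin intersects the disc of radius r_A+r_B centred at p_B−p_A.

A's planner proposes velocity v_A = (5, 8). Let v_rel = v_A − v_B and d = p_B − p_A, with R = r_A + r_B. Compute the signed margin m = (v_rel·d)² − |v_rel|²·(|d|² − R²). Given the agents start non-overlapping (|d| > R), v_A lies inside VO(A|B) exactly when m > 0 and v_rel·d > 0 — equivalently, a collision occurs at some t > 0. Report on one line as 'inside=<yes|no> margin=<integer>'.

d = (22, 9),  |d|² = 565;  R = 3+4 = 7,  c = 565−7² = 516
v_rel = (-1, 2),  |v_rel|² = 5;  v_rel·d = (-1)·(22) + (2)·(9) = -4
5·t² + 8·t + 516 = 0  ⇒  m = (-4)² − 5·516 = -2564
m = -2564 < 0,  v_rel·d = -4 < 0  ⇒  outside

inside=no margin=-2564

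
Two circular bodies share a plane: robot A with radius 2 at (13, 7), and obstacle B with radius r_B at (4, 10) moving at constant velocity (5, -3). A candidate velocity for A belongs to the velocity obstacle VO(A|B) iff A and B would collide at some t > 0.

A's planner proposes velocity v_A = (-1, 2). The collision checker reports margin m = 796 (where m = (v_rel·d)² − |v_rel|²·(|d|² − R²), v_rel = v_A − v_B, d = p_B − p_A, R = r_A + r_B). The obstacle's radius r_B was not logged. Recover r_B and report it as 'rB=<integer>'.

m = 796
d = (-9, 3);  v_rel = (-6, 5),  |v_rel|² = 61
v_rel×d = (-6)·(3) − (5)·(-9) = 27
since m = R²·61 − 27²:  R² = (729 + 796) / 61 = 25
R = √25 = 5  ⇒  r_B = 5 − 2 = 3

rB=3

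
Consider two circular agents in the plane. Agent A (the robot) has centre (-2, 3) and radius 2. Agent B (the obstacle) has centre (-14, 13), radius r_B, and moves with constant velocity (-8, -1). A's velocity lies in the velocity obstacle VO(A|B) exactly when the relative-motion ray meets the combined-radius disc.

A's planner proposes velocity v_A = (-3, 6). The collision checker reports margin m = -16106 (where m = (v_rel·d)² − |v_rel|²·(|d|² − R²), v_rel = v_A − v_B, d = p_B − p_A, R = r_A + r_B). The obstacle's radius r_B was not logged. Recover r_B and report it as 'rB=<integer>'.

m = -16106
d = (-12, 10);  v_rel = (5, 7),  |v_rel|² = 74
v_rel×d = (5)·(10) − (7)·(-12) = 134
since m = R²·74 − 134²:  R² = (17956 + -16106) / 74 = 25
R = √25 = 5  ⇒  r_B = 5 − 2 = 3

rB=3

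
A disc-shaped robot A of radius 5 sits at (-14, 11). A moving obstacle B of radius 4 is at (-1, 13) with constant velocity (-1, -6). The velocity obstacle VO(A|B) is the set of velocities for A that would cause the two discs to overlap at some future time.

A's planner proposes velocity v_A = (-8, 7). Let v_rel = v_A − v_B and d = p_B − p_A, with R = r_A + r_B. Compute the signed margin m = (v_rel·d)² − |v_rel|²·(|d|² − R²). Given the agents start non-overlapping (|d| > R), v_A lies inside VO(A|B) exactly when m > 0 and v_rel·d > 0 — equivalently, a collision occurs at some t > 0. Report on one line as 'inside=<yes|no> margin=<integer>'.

d = (13, 2),  |d|² = 173;  R = 5+4 = 9,  c = 173−9² = 92
v_rel = (-7, 13),  |v_rel|² = 218;  v_rel·d = (-7)·(13) + (13)·(2) = -65
218·t² + 130·t + 92 = 0  ⇒  m = (-65)² − 218·92 = -15831
m = -15831 < 0,  v_rel·d = -65 < 0  ⇒  outside

inside=no margin=-15831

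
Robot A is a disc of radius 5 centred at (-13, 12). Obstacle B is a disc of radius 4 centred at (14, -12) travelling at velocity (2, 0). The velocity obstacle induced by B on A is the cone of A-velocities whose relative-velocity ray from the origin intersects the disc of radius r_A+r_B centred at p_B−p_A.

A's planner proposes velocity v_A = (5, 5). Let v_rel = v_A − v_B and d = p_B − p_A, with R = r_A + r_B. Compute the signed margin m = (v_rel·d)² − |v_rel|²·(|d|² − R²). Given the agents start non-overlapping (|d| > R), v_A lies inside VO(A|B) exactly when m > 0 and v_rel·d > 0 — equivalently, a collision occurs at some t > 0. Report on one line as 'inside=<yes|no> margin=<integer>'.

d = (27, -24),  |d|² = 1305;  R = 5+4 = 9,  c = 1305−9² = 1224
v_rel = (3, 5),  |v_rel|² = 34;  v_rel·d = (3)·(27) + (5)·(-24) = -39
34·t² + 78·t + 1224 = 0  ⇒  m = (-39)² − 34·1224 = -40095
m = -40095 < 0,  v_rel·d = -39 < 0  ⇒  outside

inside=no margin=-40095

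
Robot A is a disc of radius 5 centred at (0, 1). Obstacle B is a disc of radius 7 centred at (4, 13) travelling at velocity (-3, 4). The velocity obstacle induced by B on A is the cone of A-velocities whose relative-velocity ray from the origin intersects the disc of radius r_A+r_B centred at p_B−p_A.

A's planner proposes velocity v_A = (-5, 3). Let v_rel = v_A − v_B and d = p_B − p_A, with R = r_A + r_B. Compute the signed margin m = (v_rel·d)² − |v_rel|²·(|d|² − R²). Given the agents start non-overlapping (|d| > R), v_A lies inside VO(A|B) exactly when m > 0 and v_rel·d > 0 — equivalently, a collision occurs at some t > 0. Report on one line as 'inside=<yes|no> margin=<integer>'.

d = (4, 12),  |d|² = 160;  R = 5+7 = 12,  c = 160−12² = 16
v_rel = (-2, -1),  |v_rel|² = 5;  v_rel·d = (-2)·(4) + (-1)·(12) = -20
5·t² + 40·t + 16 = 0  ⇒  m = (-20)² − 5·16 = 320
m = 320 > 0,  v_rel·d = -20 < 0  ⇒  outside

inside=no margin=320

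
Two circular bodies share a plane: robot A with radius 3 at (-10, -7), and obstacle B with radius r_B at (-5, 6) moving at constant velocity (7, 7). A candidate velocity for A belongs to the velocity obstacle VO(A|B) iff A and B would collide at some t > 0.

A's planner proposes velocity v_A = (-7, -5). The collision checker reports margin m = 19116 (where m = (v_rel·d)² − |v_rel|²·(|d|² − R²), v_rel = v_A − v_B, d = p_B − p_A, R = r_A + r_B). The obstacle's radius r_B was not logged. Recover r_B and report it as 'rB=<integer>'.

m = 19116
d = (5, 13);  v_rel = (-14, -12),  |v_rel|² = 340
v_rel×d = (-14)·(13) − (-12)·(5) = -122
since m = R²·340 − (-122)²:  R² = (14884 + 19116) / 340 = 100
R = √100 = 10  ⇒  r_B = 10 − 3 = 7

rB=7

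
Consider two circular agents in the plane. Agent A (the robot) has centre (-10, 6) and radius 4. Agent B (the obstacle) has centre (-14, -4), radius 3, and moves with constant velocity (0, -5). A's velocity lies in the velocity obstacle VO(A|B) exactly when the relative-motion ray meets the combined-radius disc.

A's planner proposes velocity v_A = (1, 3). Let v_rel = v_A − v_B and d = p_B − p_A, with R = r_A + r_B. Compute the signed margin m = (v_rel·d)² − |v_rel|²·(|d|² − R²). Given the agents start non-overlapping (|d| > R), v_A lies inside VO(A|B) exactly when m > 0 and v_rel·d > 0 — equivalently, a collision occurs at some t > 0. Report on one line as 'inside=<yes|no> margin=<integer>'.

d = (-4, -10),  |d|² = 116;  R = 4+3 = 7,  c = 116−7² = 67
v_rel = (1, 8),  |v_rel|² = 65;  v_rel·d = (1)·(-4) + (8)·(-10) = -84
65·t² + 168·t + 67 = 0  ⇒  m = (-84)² − 65·67 = 2701
m = 2701 > 0,  v_rel·d = -84 < 0  ⇒  outside

inside=no margin=2701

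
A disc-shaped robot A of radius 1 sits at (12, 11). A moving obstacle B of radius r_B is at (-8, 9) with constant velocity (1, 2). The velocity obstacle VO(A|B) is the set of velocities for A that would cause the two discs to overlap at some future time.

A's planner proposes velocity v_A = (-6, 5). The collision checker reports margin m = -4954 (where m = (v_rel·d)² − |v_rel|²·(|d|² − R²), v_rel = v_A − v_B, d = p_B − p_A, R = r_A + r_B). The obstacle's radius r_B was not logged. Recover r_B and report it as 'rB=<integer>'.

m = -4954
d = (-20, -2);  v_rel = (-7, 3),  |v_rel|² = 58
v_rel×d = (-7)·(-2) − (3)·(-20) = 74
since m = R²·58 − 74²:  R² = (5476 + -4954) / 58 = 9
R = √9 = 3  ⇒  r_B = 3 − 1 = 2

rB=2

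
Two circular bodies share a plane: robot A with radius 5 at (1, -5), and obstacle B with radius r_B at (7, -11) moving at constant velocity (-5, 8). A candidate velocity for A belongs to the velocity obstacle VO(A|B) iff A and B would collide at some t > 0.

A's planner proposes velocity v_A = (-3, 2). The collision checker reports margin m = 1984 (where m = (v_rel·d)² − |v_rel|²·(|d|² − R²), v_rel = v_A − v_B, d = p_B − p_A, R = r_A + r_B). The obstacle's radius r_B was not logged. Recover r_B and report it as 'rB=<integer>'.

m = 1984
d = (6, -6);  v_rel = (2, -6),  |v_rel|² = 40
v_rel×d = (2)·(-6) − (-6)·(6) = 24
since m = R²·40 − 24²:  R² = (576 + 1984) / 40 = 64
R = √64 = 8  ⇒  r_B = 8 − 5 = 3

rB=3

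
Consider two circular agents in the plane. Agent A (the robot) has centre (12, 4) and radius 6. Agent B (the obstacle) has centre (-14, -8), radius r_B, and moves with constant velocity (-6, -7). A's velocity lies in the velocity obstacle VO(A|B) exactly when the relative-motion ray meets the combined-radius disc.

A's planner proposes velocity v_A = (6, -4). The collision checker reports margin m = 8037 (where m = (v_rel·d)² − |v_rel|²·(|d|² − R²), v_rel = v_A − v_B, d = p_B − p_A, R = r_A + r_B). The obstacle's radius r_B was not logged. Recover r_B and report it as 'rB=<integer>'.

m = 8037
d = (-26, -12);  v_rel = (12, 3),  |v_rel|² = 153
v_rel×d = (12)·(-12) − (3)·(-26) = -66
since m = R²·153 − (-66)²:  R² = (4356 + 8037) / 153 = 81
R = √81 = 9  ⇒  r_B = 9 − 6 = 3

rB=3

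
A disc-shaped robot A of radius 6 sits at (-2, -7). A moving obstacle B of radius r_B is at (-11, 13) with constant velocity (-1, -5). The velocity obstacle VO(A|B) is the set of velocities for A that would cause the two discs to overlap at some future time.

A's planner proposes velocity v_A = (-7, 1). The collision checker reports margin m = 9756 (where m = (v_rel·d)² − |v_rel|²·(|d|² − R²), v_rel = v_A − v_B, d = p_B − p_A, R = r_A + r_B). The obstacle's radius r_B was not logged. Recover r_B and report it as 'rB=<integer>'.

m = 9756
d = (-9, 20);  v_rel = (-6, 6),  |v_rel|² = 72
v_rel×d = (-6)·(20) − (6)·(-9) = -66
since m = R²·72 − (-66)²:  R² = (4356 + 9756) / 72 = 196
R = √196 = 14  ⇒  r_B = 14 − 6 = 8

rB=8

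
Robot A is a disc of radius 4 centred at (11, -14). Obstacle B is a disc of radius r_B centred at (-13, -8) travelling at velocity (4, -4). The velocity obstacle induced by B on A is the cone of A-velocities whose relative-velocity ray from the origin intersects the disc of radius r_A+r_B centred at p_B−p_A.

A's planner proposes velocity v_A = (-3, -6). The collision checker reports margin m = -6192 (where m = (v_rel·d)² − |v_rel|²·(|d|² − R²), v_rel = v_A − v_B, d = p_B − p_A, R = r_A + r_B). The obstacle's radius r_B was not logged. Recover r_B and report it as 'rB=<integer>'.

m = -6192
d = (-24, 6);  v_rel = (-7, -2),  |v_rel|² = 53
v_rel×d = (-7)·(6) − (-2)·(-24) = -90
since m = R²·53 − (-90)²:  R² = (8100 + -6192) / 53 = 36
R = √36 = 6  ⇒  r_B = 6 − 4 = 2

rB=2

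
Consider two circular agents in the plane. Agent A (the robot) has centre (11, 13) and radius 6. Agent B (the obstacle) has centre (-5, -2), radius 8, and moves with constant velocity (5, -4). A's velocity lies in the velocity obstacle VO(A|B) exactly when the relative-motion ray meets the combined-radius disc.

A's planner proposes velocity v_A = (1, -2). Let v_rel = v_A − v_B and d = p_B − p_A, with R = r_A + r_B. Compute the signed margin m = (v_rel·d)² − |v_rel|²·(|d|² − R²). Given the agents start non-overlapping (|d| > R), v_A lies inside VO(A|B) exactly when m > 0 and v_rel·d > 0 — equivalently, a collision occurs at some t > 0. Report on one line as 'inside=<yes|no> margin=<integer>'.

d = (-16, -15),  |d|² = 481;  R = 6+8 = 14,  c = 481−14² = 285
v_rel = (-4, 2),  |v_rel|² = 20;  v_rel·d = (-4)·(-16) + (2)·(-15) = 34
20·t² − 68·t + 285 = 0  ⇒  m = 34² − 20·285 = -4544
m = -4544 < 0,  v_rel·d = 34 > 0  ⇒  outside

inside=no margin=-4544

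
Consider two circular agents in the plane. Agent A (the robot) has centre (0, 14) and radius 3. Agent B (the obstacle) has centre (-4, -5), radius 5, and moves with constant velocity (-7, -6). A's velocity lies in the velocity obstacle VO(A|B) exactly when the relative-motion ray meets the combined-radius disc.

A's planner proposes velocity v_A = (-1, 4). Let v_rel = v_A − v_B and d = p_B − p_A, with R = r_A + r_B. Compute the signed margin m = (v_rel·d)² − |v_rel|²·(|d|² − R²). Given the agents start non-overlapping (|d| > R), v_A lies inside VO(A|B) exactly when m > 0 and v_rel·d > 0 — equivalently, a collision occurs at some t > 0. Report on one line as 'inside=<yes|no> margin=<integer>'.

d = (-4, -19),  |d|² = 377;  R = 3+5 = 8,  c = 377−8² = 313
v_rel = (6, 10),  |v_rel|² = 136;  v_rel·d = (6)·(-4) + (10)·(-19) = -214
136·t² + 428·t + 313 = 0  ⇒  m = (-214)² − 136·313 = 3228
m = 3228 > 0,  v_rel·d = -214 < 0  ⇒  outside

inside=no margin=3228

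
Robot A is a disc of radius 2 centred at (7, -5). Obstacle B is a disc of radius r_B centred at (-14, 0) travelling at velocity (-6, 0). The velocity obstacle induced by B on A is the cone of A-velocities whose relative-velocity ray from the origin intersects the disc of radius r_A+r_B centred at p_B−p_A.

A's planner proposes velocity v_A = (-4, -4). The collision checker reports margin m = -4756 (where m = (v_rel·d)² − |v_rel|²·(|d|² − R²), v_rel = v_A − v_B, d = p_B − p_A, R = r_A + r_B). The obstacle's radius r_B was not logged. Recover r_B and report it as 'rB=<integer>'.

m = -4756
d = (-21, 5);  v_rel = (2, -4),  |v_rel|² = 20
v_rel×d = (2)·(5) − (-4)·(-21) = -74
since m = R²·20 − (-74)²:  R² = (5476 + -4756) / 20 = 36
R = √36 = 6  ⇒  r_B = 6 − 2 = 4

rB=4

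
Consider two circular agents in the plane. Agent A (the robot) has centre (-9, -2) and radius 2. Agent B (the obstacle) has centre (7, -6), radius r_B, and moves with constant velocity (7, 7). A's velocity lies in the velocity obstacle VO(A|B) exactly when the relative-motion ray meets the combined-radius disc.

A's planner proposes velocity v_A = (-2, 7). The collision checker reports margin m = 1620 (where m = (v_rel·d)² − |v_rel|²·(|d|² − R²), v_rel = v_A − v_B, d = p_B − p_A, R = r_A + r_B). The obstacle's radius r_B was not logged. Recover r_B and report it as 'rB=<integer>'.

m = 1620
d = (16, -4);  v_rel = (-9, 0),  |v_rel|² = 81
v_rel×d = (-9)·(-4) − (0)·(16) = 36
since m = R²·81 − 36²:  R² = (1296 + 1620) / 81 = 36
R = √36 = 6  ⇒  r_B = 6 − 2 = 4

rB=4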